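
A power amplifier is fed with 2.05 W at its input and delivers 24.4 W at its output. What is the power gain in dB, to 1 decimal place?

10.8 dB

For a power ratio, dB = 10·log₁₀(P₂/P₁).
10·log₁₀(24.4/2.05) = 10·log₁₀(11.90) = 10.8 dB.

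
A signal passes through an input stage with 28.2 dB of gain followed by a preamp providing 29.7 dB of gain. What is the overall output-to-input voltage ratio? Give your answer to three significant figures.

785

Net gain = 28.2 + 29.7 = 57.9 dB.
Voltage ratio = 10^(57.9/20) = 785.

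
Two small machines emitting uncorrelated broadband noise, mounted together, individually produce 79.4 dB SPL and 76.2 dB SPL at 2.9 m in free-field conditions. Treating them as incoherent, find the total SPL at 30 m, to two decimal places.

Combined at 2.9 m: 10·log₁₀(10^(79.4/10)+10^(76.2/10)) = 81.099 dB SPL.
Then apply −20·log₁₀(30/2.9) = -20.294 dB → 60.80 dB SPL.

60.80 dB SPL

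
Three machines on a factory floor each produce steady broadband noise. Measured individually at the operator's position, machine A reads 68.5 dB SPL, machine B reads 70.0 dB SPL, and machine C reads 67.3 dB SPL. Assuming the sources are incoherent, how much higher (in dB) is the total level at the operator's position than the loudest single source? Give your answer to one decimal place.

Uncorrelated sources add in intensity (power), not in dB.
L_total = 10·log₁₀(10^(68.5/10) + 10^(70.0/10) + 10^(67.3/10)) = 73.51 dB SPL.
Excess over the loudest (70.0 dB): 73.51 − 70.0 = 3.5 dB.

3.5 dB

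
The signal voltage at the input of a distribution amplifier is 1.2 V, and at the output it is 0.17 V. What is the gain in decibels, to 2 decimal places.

-16.97 dB

Voltage is an amplitude quantity, so gain = 20·log₁₀(V_out/V_in).
20·log₁₀(0.17/1.2) = 20·log₁₀(0.1417) = -16.97 dB.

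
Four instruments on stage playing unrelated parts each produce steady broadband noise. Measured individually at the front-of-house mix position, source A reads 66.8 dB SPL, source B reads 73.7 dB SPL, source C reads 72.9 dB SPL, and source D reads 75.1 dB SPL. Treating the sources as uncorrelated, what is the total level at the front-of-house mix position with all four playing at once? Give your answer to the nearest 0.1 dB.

79.0 dB SPL

Uncorrelated sources add in intensity (power), not in dB.
L_total = 10·log₁₀(10^(66.8/10) + 10^(73.7/10) + 10^(72.9/10) + 10^(75.1/10)) = 10·log₁₀(80090000) = 79.0 dB SPL.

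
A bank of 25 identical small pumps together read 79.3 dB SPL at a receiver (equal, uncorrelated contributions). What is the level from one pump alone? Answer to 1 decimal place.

65.3 dB SPL

25 equal incoherent sources add 10·log₁₀(25) = 13.98 dB over one source.
L_one = 79.3 − 13.98 = 65.3 dB SPL.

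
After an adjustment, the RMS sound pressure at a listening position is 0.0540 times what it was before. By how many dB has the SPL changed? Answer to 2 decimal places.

-25.35 dB

Sound pressure is an amplitude quantity: ΔL = 20·log₁₀(p₂/p₁).
20·log₁₀(0.0540) = -25.35 dB.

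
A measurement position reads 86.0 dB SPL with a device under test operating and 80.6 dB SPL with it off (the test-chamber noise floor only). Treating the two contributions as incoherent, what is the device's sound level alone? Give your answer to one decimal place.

Remove the background by subtracting linear intensities:
L_src = 10·log₁₀(10^(86.0/10) − 10^(80.6/10)) = 10·log₁₀(283300000) = 84.5 dB SPL.

84.5 dB SPL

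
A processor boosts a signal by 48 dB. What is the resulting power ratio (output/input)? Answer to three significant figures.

Power ratio = 10^(dB/10).
10^(48/10) = 10^(4.800) = 63100.

63100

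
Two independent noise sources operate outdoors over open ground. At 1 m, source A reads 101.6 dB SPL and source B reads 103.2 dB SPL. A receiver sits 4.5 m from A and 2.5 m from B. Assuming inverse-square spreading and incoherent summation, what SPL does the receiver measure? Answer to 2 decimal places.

At the listener: L_A = 101.6 − 20·log₁₀(4.5) = 88.536 dB; L_B = 103.2 − 20·log₁₀(2.5) = 95.241 dB.
Combined: 10·log₁₀(10^(88.536/10)+10^(95.241/10)) = 96.08 dB SPL.

96.08 dB SPL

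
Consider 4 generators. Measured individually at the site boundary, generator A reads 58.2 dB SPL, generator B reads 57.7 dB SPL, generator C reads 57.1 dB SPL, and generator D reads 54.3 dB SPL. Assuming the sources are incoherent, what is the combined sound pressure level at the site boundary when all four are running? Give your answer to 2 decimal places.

Incoherent sources sum as intensities:
L_total = 10·log₁₀(10^(58.2/10) + 10^(57.7/10) + 10^(57.1/10) + 10^(54.3/10)) = 10·log₁₀(2032000) = 63.08 dB SPL.

63.08 dB SPL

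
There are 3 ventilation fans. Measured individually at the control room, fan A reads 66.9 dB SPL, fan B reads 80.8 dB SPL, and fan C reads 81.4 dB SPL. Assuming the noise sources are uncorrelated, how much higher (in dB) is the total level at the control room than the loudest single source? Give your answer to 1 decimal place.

Incoherent sources sum as intensities:
L_total = 10·log₁₀(10^(66.9/10) + 10^(80.8/10) + 10^(81.4/10)) = 84.20 dB SPL.
Excess over the loudest (81.4 dB): 84.20 − 81.4 = 2.8 dB.

2.8 dB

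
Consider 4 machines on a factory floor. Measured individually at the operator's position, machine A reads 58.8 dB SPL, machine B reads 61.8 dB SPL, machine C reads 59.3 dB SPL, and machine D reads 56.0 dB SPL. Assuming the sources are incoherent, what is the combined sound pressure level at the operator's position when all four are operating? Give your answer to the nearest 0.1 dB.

Uncorrelated sources add in intensity (power), not in dB.
L_total = 10·log₁₀(10^(58.8/10) + 10^(61.8/10) + 10^(59.3/10) + 10^(56.0/10)) = 10·log₁₀(3521000) = 65.5 dB SPL.

65.5 dB SPL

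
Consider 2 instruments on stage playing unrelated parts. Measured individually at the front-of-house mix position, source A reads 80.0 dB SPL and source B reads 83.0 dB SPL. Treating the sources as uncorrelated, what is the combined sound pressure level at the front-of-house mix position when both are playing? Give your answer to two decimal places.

84.76 dB SPL

Uncorrelated sources add in intensity (power), not in dB.
L_total = 10·log₁₀(10^(80.0/10) + 10^(83.0/10)) = 10·log₁₀(299500000) = 84.76 dB SPL.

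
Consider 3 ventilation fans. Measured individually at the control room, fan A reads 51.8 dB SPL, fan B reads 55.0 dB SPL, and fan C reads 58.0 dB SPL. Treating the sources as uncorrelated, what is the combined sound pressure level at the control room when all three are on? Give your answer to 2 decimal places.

Add the sources as powers (linear), then convert back to dB:
L_total = 10·log₁₀(10^(51.8/10) + 10^(55.0/10) + 10^(58.0/10)) = 10·log₁₀(1099000) = 60.41 dB SPL.

60.41 dB SPL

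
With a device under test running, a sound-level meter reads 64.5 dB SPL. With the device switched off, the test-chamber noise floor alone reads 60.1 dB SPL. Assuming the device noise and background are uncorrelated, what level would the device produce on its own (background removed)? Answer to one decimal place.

62.5 dB SPL

Background correction is a power subtraction:
L_src = 10·log₁₀(10^(64.5/10) − 10^(60.1/10)) = 10·log₁₀(1795000) = 62.5 dB SPL.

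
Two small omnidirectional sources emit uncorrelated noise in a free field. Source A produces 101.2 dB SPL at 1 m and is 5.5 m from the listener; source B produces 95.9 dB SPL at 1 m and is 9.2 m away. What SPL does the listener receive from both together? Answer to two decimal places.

At the listener: L_A = 101.2 − 20·log₁₀(5.5) = 86.393 dB; L_B = 95.9 − 20·log₁₀(9.2) = 76.624 dB.
Combined: 10·log₁₀(10^(86.393/10)+10^(76.624/10)) = 86.83 dB SPL.

86.83 dB SPL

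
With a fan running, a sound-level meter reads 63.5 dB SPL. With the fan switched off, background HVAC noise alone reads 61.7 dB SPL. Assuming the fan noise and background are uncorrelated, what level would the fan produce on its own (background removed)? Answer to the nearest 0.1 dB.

Background correction is a power subtraction:
L_src = 10·log₁₀(10^(63.5/10) − 10^(61.7/10)) = 10·log₁₀(759600) = 58.8 dB SPL.

58.8 dB SPL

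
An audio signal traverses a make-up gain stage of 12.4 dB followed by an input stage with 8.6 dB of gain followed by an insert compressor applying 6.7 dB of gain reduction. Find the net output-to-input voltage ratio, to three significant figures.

5.19

Net gain = 12.4 + 8.6 + (−6.7) = 14.3 dB.
Voltage ratio = 10^(14.3/20) = 5.19.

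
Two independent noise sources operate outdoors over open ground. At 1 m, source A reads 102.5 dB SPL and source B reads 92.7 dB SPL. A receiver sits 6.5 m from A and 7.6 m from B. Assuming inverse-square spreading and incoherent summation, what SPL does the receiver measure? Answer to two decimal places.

At the listener: L_A = 102.5 − 20·log₁₀(6.5) = 86.242 dB; L_B = 92.7 − 20·log₁₀(7.6) = 75.084 dB.
Combined: 10·log₁₀(10^(86.242/10)+10^(75.084/10)) = 86.56 dB SPL.

86.56 dB SPL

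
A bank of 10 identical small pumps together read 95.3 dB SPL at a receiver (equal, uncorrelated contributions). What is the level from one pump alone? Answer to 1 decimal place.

10 equal incoherent sources add 10·log₁₀(10) = 10.00 dB over one source.
L_one = 95.3 − 10.00 = 85.3 dB SPL.

85.3 dB SPL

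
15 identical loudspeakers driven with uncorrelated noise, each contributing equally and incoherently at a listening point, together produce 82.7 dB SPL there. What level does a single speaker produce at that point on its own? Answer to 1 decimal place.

15 equal incoherent sources add 10·log₁₀(15) = 11.76 dB over one source.
L_one = 82.7 − 11.76 = 70.9 dB SPL.

70.9 dB SPL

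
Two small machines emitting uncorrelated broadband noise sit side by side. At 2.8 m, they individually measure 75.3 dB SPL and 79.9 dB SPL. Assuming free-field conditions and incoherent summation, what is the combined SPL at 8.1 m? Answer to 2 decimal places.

71.97 dB SPL

Combined at 2.8 m: 10·log₁₀(10^(75.3/10)+10^(79.9/10)) = 81.193 dB SPL.
Then apply −20·log₁₀(8.1/2.8) = -9.227 dB → 71.97 dB SPL.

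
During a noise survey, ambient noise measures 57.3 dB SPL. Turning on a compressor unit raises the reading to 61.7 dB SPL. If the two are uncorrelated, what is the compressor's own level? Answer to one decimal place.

Subtract intensities: L_src = 10·log₁₀(10^(L_total/10) − 10^(L_bg/10)).
L_src = 10·log₁₀(10^(61.7/10) − 10^(57.3/10)) = 10·log₁₀(942100) = 59.7 dB SPL.

59.7 dB SPL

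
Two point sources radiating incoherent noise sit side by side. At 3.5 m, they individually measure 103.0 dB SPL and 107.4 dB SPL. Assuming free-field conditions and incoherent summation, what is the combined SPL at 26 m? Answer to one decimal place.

Combined at 3.5 m: 10·log₁₀(10^(103.0/10)+10^(107.4/10)) = 108.75 dB SPL.
Then apply −20·log₁₀(26/3.5) = -17.42 dB → 91.3 dB SPL.

91.3 dB SPL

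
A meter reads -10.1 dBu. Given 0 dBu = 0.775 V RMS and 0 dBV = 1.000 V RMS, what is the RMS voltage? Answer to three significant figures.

V = 0.775 V × 10^(-10.1/20).
= 0.775 × 0.3126 = 0.242 V.

0.242 V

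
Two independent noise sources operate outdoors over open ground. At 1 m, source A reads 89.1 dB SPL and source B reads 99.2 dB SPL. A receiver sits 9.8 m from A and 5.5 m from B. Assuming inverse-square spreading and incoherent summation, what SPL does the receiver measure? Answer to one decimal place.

84.5 dB SPL

At the listener: L_A = 89.1 − 20·log₁₀(9.8) = 69.28 dB; L_B = 99.2 − 20·log₁₀(5.5) = 84.39 dB.
Combined: 10·log₁₀(10^(69.28/10)+10^(84.39/10)) = 84.5 dB SPL.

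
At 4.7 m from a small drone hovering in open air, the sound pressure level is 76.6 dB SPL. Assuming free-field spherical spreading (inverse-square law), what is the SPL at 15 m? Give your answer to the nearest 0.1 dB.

For a point source in a free field, ΔL = −20·log₁₀(d₂/d₁).
ΔL = −20·log₁₀(15/4.7) = -10.08 dB, so L₂ = 76.6 + (-10.08) = 66.5 dB SPL.

66.5 dB SPL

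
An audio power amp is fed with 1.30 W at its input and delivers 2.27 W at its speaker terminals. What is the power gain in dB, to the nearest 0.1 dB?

Power ratio → dB uses the 10·log₁₀ form:
10·log₁₀(2.27/1.30) = 10·log₁₀(1.746) = 2.4 dB.

2.4 dB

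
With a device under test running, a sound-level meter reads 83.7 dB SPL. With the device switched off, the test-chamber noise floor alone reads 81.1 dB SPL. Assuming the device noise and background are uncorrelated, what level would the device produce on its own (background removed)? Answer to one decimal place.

80.2 dB SPL

Remove the background by subtracting linear intensities:
L_src = 10·log₁₀(10^(83.7/10) − 10^(81.1/10)) = 10·log₁₀(105600000) = 80.2 dB SPL.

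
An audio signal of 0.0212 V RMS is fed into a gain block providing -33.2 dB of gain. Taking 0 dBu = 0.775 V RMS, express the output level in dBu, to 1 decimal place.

Input level: 20·log₁₀(0.0212/0.775) = -31.26 dBu.
Output: -31.26 − 33.2 = -64.5 dBu.

-64.5 dBu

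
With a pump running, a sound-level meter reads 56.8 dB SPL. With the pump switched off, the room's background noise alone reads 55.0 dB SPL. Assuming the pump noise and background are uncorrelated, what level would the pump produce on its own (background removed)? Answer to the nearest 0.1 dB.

Background correction is a power subtraction:
L_src = 10·log₁₀(10^(56.8/10) − 10^(55.0/10)) = 10·log₁₀(162400) = 52.1 dB SPL.

52.1 dB SPL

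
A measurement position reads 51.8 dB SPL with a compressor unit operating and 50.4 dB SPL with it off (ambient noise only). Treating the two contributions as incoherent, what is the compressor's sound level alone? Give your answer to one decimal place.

46.2 dB SPL

Remove the background by subtracting linear intensities:
L_src = 10·log₁₀(10^(51.8/10) − 10^(50.4/10)) = 10·log₁₀(41710) = 46.2 dB SPL.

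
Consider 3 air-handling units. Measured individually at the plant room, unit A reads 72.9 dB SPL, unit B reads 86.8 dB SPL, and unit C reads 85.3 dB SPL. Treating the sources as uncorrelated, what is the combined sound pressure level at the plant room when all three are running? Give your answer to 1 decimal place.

Add the sources as powers (linear), then convert back to dB:
L_total = 10·log₁₀(10^(72.9/10) + 10^(86.8/10) + 10^(85.3/10)) = 10·log₁₀(837000000) = 89.2 dB SPL.

89.2 dB SPL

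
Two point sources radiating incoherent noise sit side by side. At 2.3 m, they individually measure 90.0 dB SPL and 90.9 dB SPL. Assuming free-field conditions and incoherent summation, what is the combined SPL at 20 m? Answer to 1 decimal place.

Combined at 2.3 m: 10·log₁₀(10^(90.0/10)+10^(90.9/10)) = 93.48 dB SPL.
Then apply −20·log₁₀(20/2.3) = -18.79 dB → 74.7 dB SPL.

74.7 dB SPL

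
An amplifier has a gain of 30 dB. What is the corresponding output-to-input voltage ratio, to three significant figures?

Voltage ratio = 10^(dB/20).
10^(30/20) = 10^(1.500) = 31.6.

31.6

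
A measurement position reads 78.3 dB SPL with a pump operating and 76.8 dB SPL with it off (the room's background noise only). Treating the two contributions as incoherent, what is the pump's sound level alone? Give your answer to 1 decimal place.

73.0 dB SPL

Background correction is a power subtraction:
L_src = 10·log₁₀(10^(78.3/10) − 10^(76.8/10)) = 10·log₁₀(19750000) = 73.0 dB SPL.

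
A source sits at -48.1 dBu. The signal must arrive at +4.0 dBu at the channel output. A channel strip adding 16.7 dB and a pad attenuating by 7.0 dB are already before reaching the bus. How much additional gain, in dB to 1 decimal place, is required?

The required make-up gain is the shortfall in the dB sum.
G = +4.0 − (-48.1) − 16.7 + 7.0 = 42.4 dB.

42.4 dB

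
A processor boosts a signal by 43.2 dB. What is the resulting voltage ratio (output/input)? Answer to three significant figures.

145

Voltage ratio = 10^(dB/20).
10^(43.2/20) = 10^(2.160) = 145.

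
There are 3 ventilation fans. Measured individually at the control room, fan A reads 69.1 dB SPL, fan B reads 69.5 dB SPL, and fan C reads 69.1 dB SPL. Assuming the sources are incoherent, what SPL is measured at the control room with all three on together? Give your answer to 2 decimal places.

Incoherent sources sum as intensities:
L_total = 10·log₁₀(10^(69.1/10) + 10^(69.5/10) + 10^(69.1/10)) = 10·log₁₀(25170000) = 74.01 dB SPL.

74.01 dB SPL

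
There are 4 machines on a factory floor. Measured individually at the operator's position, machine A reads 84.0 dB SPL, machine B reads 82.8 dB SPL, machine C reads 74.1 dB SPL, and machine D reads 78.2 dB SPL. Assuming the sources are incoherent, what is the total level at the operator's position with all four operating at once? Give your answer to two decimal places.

87.27 dB SPL

Add the sources as powers (linear), then convert back to dB:
L_total = 10·log₁₀(10^(84.0/10) + 10^(82.8/10) + 10^(74.1/10) + 10^(78.2/10)) = 10·log₁₀(533500000) = 87.27 dB SPL.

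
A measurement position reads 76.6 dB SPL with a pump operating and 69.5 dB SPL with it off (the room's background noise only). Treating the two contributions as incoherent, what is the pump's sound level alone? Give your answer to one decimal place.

75.7 dB SPL

Subtract intensities: L_src = 10·log₁₀(10^(L_total/10) − 10^(L_bg/10)).
L_src = 10·log₁₀(10^(76.6/10) − 10^(69.5/10)) = 10·log₁₀(36800000) = 75.7 dB SPL.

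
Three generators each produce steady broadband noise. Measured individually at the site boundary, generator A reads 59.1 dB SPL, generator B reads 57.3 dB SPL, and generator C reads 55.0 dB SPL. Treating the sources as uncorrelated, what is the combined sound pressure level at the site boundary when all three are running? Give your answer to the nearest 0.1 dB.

Add the sources as powers (linear), then convert back to dB:
L_total = 10·log₁₀(10^(59.1/10) + 10^(57.3/10) + 10^(55.0/10)) = 10·log₁₀(1666000) = 62.2 dB SPL.

62.2 dB SPL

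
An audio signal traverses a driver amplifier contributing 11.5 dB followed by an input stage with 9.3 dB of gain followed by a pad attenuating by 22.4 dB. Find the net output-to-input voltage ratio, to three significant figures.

Net gain = 11.5 + 9.3 + (−22.4) = -1.6 dB.
Voltage ratio = 10^(-1.6/20) = 0.832.

0.832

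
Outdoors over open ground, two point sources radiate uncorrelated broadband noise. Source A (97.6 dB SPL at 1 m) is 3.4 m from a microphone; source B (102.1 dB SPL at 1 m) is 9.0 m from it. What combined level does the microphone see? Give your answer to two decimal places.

88.44 dB SPL

At the listener: L_A = 97.6 − 20·log₁₀(3.4) = 86.970 dB; L_B = 102.1 − 20·log₁₀(9.0) = 83.015 dB.
Combined: 10·log₁₀(10^(86.970/10)+10^(83.015/10)) = 88.44 dB SPL.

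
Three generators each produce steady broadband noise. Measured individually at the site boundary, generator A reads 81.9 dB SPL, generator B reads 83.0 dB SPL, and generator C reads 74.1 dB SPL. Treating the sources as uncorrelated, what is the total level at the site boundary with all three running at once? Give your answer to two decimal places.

Incoherent sources sum as intensities:
L_total = 10·log₁₀(10^(81.9/10) + 10^(83.0/10) + 10^(74.1/10)) = 10·log₁₀(380100000) = 85.80 dB SPL.

85.80 dB SPL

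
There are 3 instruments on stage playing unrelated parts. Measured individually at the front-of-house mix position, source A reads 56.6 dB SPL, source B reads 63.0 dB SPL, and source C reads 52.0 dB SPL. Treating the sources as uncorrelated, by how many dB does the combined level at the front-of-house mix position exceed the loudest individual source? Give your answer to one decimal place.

1.2 dB

Add the sources as powers (linear), then convert back to dB:
L_total = 10·log₁₀(10^(56.6/10) + 10^(63.0/10) + 10^(52.0/10)) = 64.17 dB SPL.
Excess over the loudest (63.0 dB): 64.17 − 63.0 = 1.2 dB.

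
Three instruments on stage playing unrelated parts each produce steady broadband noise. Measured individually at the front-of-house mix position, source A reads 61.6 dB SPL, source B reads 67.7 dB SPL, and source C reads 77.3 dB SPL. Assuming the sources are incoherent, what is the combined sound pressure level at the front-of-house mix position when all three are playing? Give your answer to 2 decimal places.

Add the sources as powers (linear), then convert back to dB:
L_total = 10·log₁₀(10^(61.6/10) + 10^(67.7/10) + 10^(77.3/10)) = 10·log₁₀(61040000) = 77.86 dB SPL.

77.86 dB SPL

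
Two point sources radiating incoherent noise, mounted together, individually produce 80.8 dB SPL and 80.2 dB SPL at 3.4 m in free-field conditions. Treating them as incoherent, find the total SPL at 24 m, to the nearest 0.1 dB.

66.5 dB SPL

Combined at 3.4 m: 10·log₁₀(10^(80.8/10)+10^(80.2/10)) = 83.52 dB SPL.
Then apply −20·log₁₀(24/3.4) = -16.97 dB → 66.5 dB SPL.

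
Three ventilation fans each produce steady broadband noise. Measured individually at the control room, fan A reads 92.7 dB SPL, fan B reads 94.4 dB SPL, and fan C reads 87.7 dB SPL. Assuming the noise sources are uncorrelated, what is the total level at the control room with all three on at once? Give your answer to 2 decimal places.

Incoherent sources sum as intensities:
L_total = 10·log₁₀(10^(92.7/10) + 10^(94.4/10) + 10^(87.7/10)) = 10·log₁₀(5205000000) = 97.16 dB SPL.

97.16 dB SPL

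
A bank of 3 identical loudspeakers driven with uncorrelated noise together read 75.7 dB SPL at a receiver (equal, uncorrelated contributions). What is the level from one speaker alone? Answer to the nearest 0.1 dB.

70.9 dB SPL

3 equal incoherent sources add 10·log₁₀(3) = 4.77 dB over one source.
L_one = 75.7 − 4.77 = 70.9 dB SPL.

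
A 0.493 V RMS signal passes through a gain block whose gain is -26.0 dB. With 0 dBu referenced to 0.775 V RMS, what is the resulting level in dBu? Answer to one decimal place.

-29.9 dBu

Input level: 20·log₁₀(0.493/0.775) = -3.93 dBu.
Output: -3.93 − 26.0 = -29.9 dBu.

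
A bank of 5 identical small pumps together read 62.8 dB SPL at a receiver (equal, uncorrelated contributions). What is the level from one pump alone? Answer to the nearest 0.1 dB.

5 equal incoherent sources add 10·log₁₀(5) = 6.99 dB over one source.
L_one = 62.8 − 6.99 = 55.8 dB SPL.

55.8 dB SPL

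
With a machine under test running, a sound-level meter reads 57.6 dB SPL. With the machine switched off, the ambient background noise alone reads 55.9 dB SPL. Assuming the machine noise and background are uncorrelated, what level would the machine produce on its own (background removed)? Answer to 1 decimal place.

52.7 dB SPL

Background correction is a power subtraction:
L_src = 10·log₁₀(10^(57.6/10) − 10^(55.9/10)) = 10·log₁₀(186400) = 52.7 dB SPL.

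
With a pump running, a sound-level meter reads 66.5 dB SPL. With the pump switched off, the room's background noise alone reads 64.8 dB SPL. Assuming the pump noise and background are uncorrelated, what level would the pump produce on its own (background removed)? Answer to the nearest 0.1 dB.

61.6 dB SPL

Subtract intensities: L_src = 10·log₁₀(10^(L_total/10) − 10^(L_bg/10)).
L_src = 10·log₁₀(10^(66.5/10) − 10^(64.8/10)) = 10·log₁₀(1447000) = 61.6 dB SPL.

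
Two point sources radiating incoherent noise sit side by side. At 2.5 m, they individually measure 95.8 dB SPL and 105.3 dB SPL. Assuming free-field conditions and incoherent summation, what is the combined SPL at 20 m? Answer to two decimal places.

Combined at 2.5 m: 10·log₁₀(10^(95.8/10)+10^(105.3/10)) = 105.762 dB SPL.
Then apply −20·log₁₀(20/2.5) = -18.062 dB → 87.70 dB SPL.

87.70 dB SPL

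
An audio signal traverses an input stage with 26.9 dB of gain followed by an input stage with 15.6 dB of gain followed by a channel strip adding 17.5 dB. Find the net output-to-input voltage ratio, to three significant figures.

Net gain = 26.9 + 15.6 + 17.5 = 60.0 dB.
Voltage ratio = 10^(60.0/20) = 1000.

1000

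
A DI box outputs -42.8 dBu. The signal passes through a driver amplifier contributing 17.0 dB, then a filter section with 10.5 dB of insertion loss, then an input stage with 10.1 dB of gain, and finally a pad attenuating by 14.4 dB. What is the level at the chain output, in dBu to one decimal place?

-40.6 dBu

In dB, series stages simply add:
-42.8 + 17.0 − 10.5 + 10.1 − 14.4 = -40.6 dBu.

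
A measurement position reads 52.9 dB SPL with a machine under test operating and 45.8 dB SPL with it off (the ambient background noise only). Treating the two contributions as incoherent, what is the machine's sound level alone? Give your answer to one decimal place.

52.0 dB SPL

Subtract intensities: L_src = 10·log₁₀(10^(L_total/10) − 10^(L_bg/10)).
L_src = 10·log₁₀(10^(52.9/10) − 10^(45.8/10)) = 10·log₁₀(157000) = 52.0 dB SPL.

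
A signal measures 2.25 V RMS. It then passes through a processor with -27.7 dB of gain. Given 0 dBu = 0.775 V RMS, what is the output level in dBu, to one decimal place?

Input level: 20·log₁₀(2.25/0.775) = 9.26 dBu.
Output: 9.26 − 27.7 = -18.4 dBu.

-18.4 dBu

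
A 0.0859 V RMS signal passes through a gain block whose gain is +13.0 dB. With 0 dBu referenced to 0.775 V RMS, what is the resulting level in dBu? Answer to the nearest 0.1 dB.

Input level: 20·log₁₀(0.0859/0.775) = -19.11 dBu.
Output: -19.11 + 13.0 = -6.1 dBu.

-6.1 dBu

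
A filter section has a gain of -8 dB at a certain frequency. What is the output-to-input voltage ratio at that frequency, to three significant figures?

Voltage ratio = 10^(dB/20).
10^(-8/20) = 10^(-0.4000) = 0.398.

0.398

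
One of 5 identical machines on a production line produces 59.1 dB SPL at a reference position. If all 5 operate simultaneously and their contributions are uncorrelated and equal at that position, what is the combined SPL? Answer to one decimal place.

5 equal incoherent sources raise the level by 10·log₁₀(5) = 6.99 dB.
L_total = 59.1 + 6.99 = 66.1 dB SPL.

66.1 dB SPL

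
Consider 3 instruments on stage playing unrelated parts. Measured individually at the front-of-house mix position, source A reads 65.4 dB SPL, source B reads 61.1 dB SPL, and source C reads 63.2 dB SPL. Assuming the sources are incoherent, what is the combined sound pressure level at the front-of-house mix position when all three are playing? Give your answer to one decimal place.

Uncorrelated sources add in intensity (power), not in dB.
L_total = 10·log₁₀(10^(65.4/10) + 10^(61.1/10) + 10^(63.2/10)) = 10·log₁₀(6845000) = 68.4 dB SPL.

68.4 dB SPL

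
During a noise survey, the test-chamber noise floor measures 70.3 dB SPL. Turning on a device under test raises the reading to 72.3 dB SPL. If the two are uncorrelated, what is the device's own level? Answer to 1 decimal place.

Remove the background by subtracting linear intensities:
L_src = 10·log₁₀(10^(72.3/10) − 10^(70.3/10)) = 10·log₁₀(6267000) = 68.0 dB SPL.

68.0 dB SPL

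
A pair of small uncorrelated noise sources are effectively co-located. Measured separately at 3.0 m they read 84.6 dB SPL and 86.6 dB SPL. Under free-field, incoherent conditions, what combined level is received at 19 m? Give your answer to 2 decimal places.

72.69 dB SPL

Combined at 3.0 m: 10·log₁₀(10^(84.6/10)+10^(86.6/10)) = 88.724 dB SPL.
Then apply −20·log₁₀(19/3.0) = -16.033 dB → 72.69 dB SPL.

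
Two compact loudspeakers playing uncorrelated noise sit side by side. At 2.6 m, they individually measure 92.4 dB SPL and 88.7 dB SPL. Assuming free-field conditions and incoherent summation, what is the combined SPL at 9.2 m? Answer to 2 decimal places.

Combined at 2.6 m: 10·log₁₀(10^(92.4/10)+10^(88.7/10)) = 93.943 dB SPL.
Then apply −20·log₁₀(9.2/2.6) = -10.976 dB → 82.97 dB SPL.

82.97 dB SPL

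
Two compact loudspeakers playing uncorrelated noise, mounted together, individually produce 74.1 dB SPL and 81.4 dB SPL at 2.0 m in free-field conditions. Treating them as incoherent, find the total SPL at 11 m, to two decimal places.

Combined at 2.0 m: 10·log₁₀(10^(74.1/10)+10^(81.4/10)) = 82.142 dB SPL.
Then apply −20·log₁₀(11/2.0) = -14.807 dB → 67.33 dB SPL.

67.33 dB SPL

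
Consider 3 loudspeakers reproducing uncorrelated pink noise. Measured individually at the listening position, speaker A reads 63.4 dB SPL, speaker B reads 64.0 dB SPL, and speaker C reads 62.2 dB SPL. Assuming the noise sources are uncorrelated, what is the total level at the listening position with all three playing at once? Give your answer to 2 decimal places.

68.03 dB SPL

Uncorrelated sources add in intensity (power), not in dB.
L_total = 10·log₁₀(10^(63.4/10) + 10^(64.0/10) + 10^(62.2/10)) = 10·log₁₀(6359000) = 68.03 dB SPL.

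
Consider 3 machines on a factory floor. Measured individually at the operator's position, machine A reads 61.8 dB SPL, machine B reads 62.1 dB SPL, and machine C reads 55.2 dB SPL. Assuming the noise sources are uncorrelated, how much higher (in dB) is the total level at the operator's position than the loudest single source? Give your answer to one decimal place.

3.3 dB

Uncorrelated sources add in intensity (power), not in dB.
L_total = 10·log₁₀(10^(61.8/10) + 10^(62.1/10) + 10^(55.2/10)) = 65.40 dB SPL.
Excess over the loudest (62.1 dB): 65.40 − 62.1 = 3.3 dB.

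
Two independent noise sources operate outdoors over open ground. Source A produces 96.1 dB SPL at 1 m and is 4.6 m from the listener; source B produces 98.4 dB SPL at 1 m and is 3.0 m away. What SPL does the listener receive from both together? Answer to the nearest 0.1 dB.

At the listener: L_A = 96.1 − 20·log₁₀(4.6) = 82.84 dB; L_B = 98.4 − 20·log₁₀(3.0) = 88.86 dB.
Combined: 10·log₁₀(10^(82.84/10)+10^(88.86/10)) = 89.8 dB SPL.

89.8 dB SPL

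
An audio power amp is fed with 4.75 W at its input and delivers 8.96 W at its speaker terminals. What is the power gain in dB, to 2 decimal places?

Power ratio → dB uses the 10·log₁₀ form:
10·log₁₀(8.96/4.75) = 10·log₁₀(1.886) = 2.76 dB.

2.76 dB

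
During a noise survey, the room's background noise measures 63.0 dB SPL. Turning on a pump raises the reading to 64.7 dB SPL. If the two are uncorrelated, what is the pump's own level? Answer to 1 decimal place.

Background correction is a power subtraction:
L_src = 10·log₁₀(10^(64.7/10) − 10^(63.0/10)) = 10·log₁₀(955900) = 59.8 dB SPL.

59.8 dB SPL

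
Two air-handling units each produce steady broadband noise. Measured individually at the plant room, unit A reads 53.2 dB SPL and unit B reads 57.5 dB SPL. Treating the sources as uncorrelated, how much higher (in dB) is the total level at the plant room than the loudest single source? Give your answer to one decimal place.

Add the sources as powers (linear), then convert back to dB:
L_total = 10·log₁₀(10^(53.2/10) + 10^(57.5/10)) = 58.87 dB SPL.
Excess over the loudest (57.5 dB): 58.87 − 57.5 = 1.4 dB.

1.4 dB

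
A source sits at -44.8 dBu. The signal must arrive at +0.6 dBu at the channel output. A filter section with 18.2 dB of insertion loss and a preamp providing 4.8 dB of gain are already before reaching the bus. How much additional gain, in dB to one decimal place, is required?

58.8 dB

The required make-up gain is the shortfall in the dB sum.
G = +0.6 − (-44.8) + 18.2 − 4.8 = 58.8 dB.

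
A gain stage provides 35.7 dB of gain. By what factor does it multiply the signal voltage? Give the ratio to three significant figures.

Voltage ratio = 10^(dB/20).
10^(35.7/20) = 10^(1.785) = 61.0.

61.0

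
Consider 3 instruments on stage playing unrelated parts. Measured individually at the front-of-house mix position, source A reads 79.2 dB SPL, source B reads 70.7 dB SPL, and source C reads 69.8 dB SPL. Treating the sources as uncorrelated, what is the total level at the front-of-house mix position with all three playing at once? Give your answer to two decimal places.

Uncorrelated sources add in intensity (power), not in dB.
L_total = 10·log₁₀(10^(79.2/10) + 10^(70.7/10) + 10^(69.8/10)) = 10·log₁₀(104500000) = 80.19 dB SPL.

80.19 dB SPL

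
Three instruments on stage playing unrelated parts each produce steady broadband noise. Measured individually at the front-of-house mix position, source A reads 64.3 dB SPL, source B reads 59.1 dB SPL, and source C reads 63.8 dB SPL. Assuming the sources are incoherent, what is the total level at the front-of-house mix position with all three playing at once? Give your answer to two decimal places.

67.71 dB SPL

Incoherent sources sum as intensities:
L_total = 10·log₁₀(10^(64.3/10) + 10^(59.1/10) + 10^(63.8/10)) = 10·log₁₀(5903000) = 67.71 dB SPL.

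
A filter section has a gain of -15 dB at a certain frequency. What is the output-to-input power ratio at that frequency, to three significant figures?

0.0316

Power ratio = 10^(dB/10).
10^(-15/10) = 10^(-1.500) = 0.0316.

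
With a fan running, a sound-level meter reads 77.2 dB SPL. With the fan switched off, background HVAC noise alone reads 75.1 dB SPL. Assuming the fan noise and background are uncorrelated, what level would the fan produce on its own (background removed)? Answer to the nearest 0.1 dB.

Remove the background by subtracting linear intensities:
L_src = 10·log₁₀(10^(77.2/10) − 10^(75.1/10)) = 10·log₁₀(20120000) = 73.0 dB SPL.

73.0 dB SPL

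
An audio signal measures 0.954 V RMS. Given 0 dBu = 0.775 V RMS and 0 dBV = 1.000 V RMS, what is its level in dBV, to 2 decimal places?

dBV = 20·log₁₀(V / 1.000 V).
20·log₁₀(0.954/1.000) = -0.41 dBV.

-0.41 dBV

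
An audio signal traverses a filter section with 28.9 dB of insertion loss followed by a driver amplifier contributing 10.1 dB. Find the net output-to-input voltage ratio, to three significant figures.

Net gain = (−28.9) + 10.1 = -18.8 dB.
Voltage ratio = 10^(-18.8/20) = 0.115.

0.115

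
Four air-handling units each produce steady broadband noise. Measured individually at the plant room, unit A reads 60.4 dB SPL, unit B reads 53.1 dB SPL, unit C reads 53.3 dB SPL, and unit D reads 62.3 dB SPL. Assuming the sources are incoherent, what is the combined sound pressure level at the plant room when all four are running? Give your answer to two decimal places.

Incoherent sources sum as intensities:
L_total = 10·log₁₀(10^(60.4/10) + 10^(53.1/10) + 10^(53.3/10) + 10^(62.3/10)) = 10·log₁₀(3213000) = 65.07 dB SPL.

65.07 dB SPL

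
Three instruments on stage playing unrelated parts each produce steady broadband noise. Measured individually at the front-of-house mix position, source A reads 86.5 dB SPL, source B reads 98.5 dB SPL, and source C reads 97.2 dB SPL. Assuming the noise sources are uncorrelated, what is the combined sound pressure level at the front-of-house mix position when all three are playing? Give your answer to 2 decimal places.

Uncorrelated sources add in intensity (power), not in dB.
L_total = 10·log₁₀(10^(86.5/10) + 10^(98.5/10) + 10^(97.2/10)) = 10·log₁₀(12774000000) = 101.06 dB SPL.

101.06 dB SPL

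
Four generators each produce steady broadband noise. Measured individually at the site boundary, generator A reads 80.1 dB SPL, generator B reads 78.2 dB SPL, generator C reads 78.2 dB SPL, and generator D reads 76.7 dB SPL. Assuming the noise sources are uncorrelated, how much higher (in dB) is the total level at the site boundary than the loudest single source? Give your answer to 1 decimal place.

Add the sources as powers (linear), then convert back to dB:
L_total = 10·log₁₀(10^(80.1/10) + 10^(78.2/10) + 10^(78.2/10) + 10^(76.7/10)) = 84.49 dB SPL.
Excess over the loudest (80.1 dB): 84.49 − 80.1 = 4.4 dB.

4.4 dB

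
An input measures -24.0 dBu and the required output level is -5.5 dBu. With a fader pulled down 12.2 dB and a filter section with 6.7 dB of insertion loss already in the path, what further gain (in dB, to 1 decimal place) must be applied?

The required make-up gain is the shortfall in the dB sum.
G = -5.5 − (-24.0) + 12.2 + 6.7 = 37.4 dB.

37.4 dB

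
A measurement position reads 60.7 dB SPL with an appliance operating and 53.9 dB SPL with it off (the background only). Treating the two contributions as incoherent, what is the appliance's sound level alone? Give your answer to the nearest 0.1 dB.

Background correction is a power subtraction:
L_src = 10·log₁₀(10^(60.7/10) − 10^(53.9/10)) = 10·log₁₀(929400) = 59.7 dB SPL.

59.7 dB SPL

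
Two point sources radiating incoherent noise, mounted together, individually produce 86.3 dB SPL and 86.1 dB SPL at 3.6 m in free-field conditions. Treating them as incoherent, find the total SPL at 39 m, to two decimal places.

68.52 dB SPL

Combined at 3.6 m: 10·log₁₀(10^(86.3/10)+10^(86.1/10)) = 89.211 dB SPL.
Then apply −20·log₁₀(39/3.6) = -20.695 dB → 68.52 dB SPL.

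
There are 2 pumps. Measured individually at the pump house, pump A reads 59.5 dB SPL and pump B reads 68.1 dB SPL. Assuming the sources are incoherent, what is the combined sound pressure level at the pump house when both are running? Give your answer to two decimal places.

68.66 dB SPL

Uncorrelated sources add in intensity (power), not in dB.
L_total = 10·log₁₀(10^(59.5/10) + 10^(68.1/10)) = 10·log₁₀(7348000) = 68.66 dB SPL.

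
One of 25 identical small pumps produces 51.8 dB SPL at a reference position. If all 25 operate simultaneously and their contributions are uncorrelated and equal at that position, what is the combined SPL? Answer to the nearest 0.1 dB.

65.8 dB SPL

25 equal incoherent sources raise the level by 10·log₁₀(25) = 13.98 dB.
L_total = 51.8 + 13.98 = 65.8 dB SPL.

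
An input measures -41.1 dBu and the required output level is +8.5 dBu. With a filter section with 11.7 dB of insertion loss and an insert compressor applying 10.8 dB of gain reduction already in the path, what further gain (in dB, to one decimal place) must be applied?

72.1 dB

The required make-up gain is the shortfall in the dB sum.
G = +8.5 − (-41.1) + 11.7 + 10.8 = 72.1 dB.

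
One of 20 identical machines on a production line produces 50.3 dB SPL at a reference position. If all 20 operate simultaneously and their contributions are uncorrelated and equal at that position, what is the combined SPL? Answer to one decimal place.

20 equal incoherent sources raise the level by 10·log₁₀(20) = 13.01 dB.
L_total = 50.3 + 13.01 = 63.3 dB SPL.

63.3 dB SPL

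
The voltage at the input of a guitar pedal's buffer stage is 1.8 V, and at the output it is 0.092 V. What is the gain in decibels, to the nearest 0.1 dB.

-25.8 dB

Voltage is an amplitude quantity, so gain = 20·log₁₀(V_out/V_in).
20·log₁₀(0.092/1.8) = 20·log₁₀(0.05111) = -25.8 dB.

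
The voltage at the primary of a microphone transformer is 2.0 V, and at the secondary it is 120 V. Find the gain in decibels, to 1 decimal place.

For a voltage ratio, dB = 20·log₁₀(V₂/V₁).
20·log₁₀(120/2.0) = 20·log₁₀(60.00) = 35.6 dB.

35.6 dB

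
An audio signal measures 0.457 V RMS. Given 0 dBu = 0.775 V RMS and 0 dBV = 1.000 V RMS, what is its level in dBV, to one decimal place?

-6.8 dBV

dBV = 20·log₁₀(V / 1.000 V).
20·log₁₀(0.457/1.000) = -6.8 dBV.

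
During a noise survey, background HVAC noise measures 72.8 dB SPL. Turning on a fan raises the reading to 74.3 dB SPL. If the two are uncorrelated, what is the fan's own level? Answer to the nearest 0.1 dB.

Subtract intensities: L_src = 10·log₁₀(10^(L_total/10) − 10^(L_bg/10)).
L_src = 10·log₁₀(10^(74.3/10) − 10^(72.8/10)) = 10·log₁₀(7861000) = 69.0 dB SPL.

69.0 dB SPL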